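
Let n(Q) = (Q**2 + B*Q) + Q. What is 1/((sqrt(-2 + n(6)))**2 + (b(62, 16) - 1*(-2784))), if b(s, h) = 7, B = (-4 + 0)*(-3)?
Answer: 1/2903 ≈ 0.00034447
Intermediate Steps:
B = 12 (B = -4*(-3) = 12)
n(Q) = Q**2 + 13*Q (n(Q) = (Q**2 + 12*Q) + Q = Q**2 + 13*Q)
1/((sqrt(-2 + n(6)))**2 + (b(62, 16) - 1*(-2784))) = 1/((sqrt(-2 + 6*(13 + 6)))**2 + (7 - 1*(-2784))) = 1/((sqrt(-2 + 6*19))**2 + (7 + 2784)) = 1/((sqrt(-2 + 114))**2 + 2791) = 1/((sqrt(112))**2 + 2791) = 1/((4*sqrt(7))**2 + 2791) = 1/(112 + 2791) = 1/2903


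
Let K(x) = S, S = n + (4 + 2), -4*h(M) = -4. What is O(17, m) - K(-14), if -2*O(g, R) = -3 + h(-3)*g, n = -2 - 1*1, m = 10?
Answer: -10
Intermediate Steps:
h(M) = 1 (h(M) = -¼*(-4) = 1)
n = -3 (n = -2 - 1 = -3)
S = 3 (S = -3 + (4 + 2) = -3 + 6 = 3)
K(x) = 3
O(g, R) = 3/2 - g/2 (O(g, R) = -(-3 + 1*g)/2 = -(-3 + g)/2 = 3/2 - g/2)
O(17, m) - K(-14) = (3/2 - ½*17) - 1*3 = (3/2 - 17/2) - 3 = -7 - 3 = -10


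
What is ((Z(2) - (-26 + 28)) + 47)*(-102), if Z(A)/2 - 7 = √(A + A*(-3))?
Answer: -6018 - 408*I ≈ -6018.0 - 408.0*I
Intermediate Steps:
Z(A) = 14 + 2*√2*√(-A) (Z(A) = 14 + 2*√(A + A*(-3)) = 14 + 2*√(A - 3*A) = 14 + 2*√(-2*A) = 14 + 2*(√2*√(-A)) = 14 + 2*√2*√(-A))
((Z(2) - (-26 + 28)) + 47)*(-102) = (((14 + 2*√2*√(-1*2)) - (-26 + 28)) + 47)*(-102) = (((14 + 2*√2*√(-2)) - 1*2) + 47)*(-102) = (((14 + 2*√2*(I*√2)) - 2) + 47)*(-102) = (((14 + 4*I) - 2) + 47)*(-102) = ((12 + 4*I) + 47)*(-102) = (59 + 4*I)*(-102) = -6018 - 408*I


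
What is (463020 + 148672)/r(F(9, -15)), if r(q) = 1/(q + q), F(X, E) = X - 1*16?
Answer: -8563688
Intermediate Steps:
F(X, E) = -16 + X (F(X, E) = X - 16 = -16 + X)
r(q) = 1/(2*q)
(463020 + 148672)/r(F(9, -15)) = (463020 + 148672)/((1/(2*(-16 + 9)))) = 611692/(((½)/(-7))) = 611692/(((½)*(-⅐))) = 611692/(-1/14) = 611692*(-14) = -8563688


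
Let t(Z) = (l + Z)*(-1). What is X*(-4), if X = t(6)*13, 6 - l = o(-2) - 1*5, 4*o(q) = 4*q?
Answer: 988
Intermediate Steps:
o(q) = q (o(q) = (4*q)/4 = q)
l = 13 (l = 6 - (-2 - 1*5) = 6 - (-2 - 5) = 6 - 1*(-7) = 6 + 7 = 13)
t(Z) = -13 - Z (t(Z) = (13 + Z)*(-1) = -13 - Z)
X = -247 (X = (-13 - 1*6)*13 = (-13 - 6)*13 = -19*13 = -247)
X*(-4) = -247*(-4) = 988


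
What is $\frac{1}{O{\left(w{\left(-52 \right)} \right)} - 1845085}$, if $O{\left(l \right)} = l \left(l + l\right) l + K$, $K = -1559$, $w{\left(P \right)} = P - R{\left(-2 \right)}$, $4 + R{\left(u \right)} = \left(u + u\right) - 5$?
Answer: $- \frac{1}{1965282} \approx -5.0883 \cdot 10^{-7}$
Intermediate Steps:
$R{\left(u \right)} = -9 + 2 u$ ($R{\left(u \right)} = -4 + \left(\left(u + u\right) - 5\right) = -4 + \left(2 u - 5\right) = -4 + \left(-5 + 2 u\right) = -9 + 2 u$)
$w{\left(P \right)} = 13 + P$ ($w{\left(P \right)} = P - \left(-9 + 2 \left(-2\right)\right) = P - \left(-9 - 4\right) = P - -13 = P + 13 = 13 + P$)
$O{\left(l \right)} = -1559 + 2 l^{3}$ ($O{\left(l \right)} = l \left(l + l\right) l - 1559 = l 2 l l - 1559 = 2 l^{2} l - 1559 = 2 l^{3} - 1559 = -1559 + 2 l^{3}$)
$\frac{1}{O{\left(w{\left(-52 \right)} \right)} - 1845085} = \frac{1}{\left(-1559 + 2 \left(13 - 52\right)^{3}\right) - 1845085} = \frac{1}{\left(-1559 + 2 \left(-39\right)^{3}\right) - 1845085} = \frac{1}{\left(-1559 + 2 \left(-59319\right)\right) - 1845085} = \frac{1}{\left(-1559 - 118638\right) - 1845085} = \frac{1}{-120197 - 1845085} = \frac{1}{-1965282} = - \frac{1}{1965282}$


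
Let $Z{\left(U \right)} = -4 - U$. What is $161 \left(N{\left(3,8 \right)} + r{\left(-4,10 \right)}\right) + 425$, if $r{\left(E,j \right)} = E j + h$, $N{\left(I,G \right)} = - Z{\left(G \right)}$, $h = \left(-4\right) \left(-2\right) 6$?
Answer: $3645$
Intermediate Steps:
$h = 48$ ($h = 8 \cdot 6 = 48$)
$N{\left(I,G \right)} = 4 + G$ ($N{\left(I,G \right)} = - (-4 - G) = 4 + G$)
$r{\left(E,j \right)} = 48 + E j$ ($r{\left(E,j \right)} = E j + 48 = 48 + E j$)
$161 \left(N{\left(3,8 \right)} + r{\left(-4,10 \right)}\right) + 425 = 161 \left(\left(4 + 8\right) + \left(48 - 40\right)\right) + 425 = 161 \left(12 + \left(48 - 40\right)\right) + 425 = 161 \left(12 + 8\right) + 425 = 161 \cdot 20 + 425 = 3220 + 425 = 3645$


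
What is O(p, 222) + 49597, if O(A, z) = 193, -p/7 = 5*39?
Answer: 49790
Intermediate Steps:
p = -1365 (p = -35*39 = -7*195 = -1365)
O(p, 222) + 49597 = 193 + 49597 = 49790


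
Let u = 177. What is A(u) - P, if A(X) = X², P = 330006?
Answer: -298677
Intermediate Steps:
A(u) - P = 177² - 1*330006 = 31329 - 330006 = -298677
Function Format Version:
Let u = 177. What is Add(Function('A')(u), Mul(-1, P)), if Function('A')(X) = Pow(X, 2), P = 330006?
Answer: -298677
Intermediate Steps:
Add(Function('A')(u), Mul(-1, P)) = Add(Pow(177, 2), Mul(-1, 330006)) = Add(31329, -330006) = -298677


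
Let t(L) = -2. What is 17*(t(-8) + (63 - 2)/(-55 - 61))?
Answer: -4981/116 ≈ -42.940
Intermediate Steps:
17*(t(-8) + (63 - 2)/(-55 - 61)) = 17*(-2 + (63 - 2)/(-55 - 61)) = 17*(-2 + 61/(-116)) = 17*(-2 + 61*(-1/116)) = 17*(-2 - 61/116) = 17*(-293/116) = -4981/116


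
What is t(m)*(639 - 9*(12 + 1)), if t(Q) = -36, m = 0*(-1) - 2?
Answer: -18792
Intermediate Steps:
m = -2 (m = 0 - 2 = -2)
t(m)*(639 - 9*(12 + 1)) = -36*(639 - 9*(12 + 1)) = -36*(639 - 9*13) = -36*(639 - 117) = -36*522 = -18792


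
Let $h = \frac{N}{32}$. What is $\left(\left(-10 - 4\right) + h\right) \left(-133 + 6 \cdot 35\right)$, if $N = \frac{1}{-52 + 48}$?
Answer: $- \frac{138061}{128} \approx -1078.6$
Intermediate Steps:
$N = - \frac{1}{4}$ ($N = \frac{1}{-4} = - \frac{1}{4} \approx -0.25$)
$h = - \frac{1}{128}$ ($h = - \frac{1}{4 \cdot 32} = \left(- \frac{1}{4}\right) \frac{1}{32} = - \frac{1}{128} \approx -0.0078125$)
$\left(\left(-10 - 4\right) + h\right) \left(-133 + 6 \cdot 35\right) = \left(\left(-10 - 4\right) - \frac{1}{128}\right) \left(-133 + 6 \cdot 35\right) = \left(-14 - \frac{1}{128}\right) \left(-133 + 210\right) = \left(- \frac{1793}{128}\right) 77 = - \frac{138061}{128}$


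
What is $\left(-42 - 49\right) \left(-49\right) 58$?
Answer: $258622$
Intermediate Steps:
$\left(-42 - 49\right) \left(-49\right) 58 = \left(-91\right) \left(-49\right) 58 = 4459 \cdot 58 = 258622$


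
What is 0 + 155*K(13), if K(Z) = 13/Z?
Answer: 155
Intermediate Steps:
0 + 155*K(13) = 0 + 155*(13/13) = 0 + 155*(13*(1/13)) = 0 + 155*1 = 0 + 155 = 155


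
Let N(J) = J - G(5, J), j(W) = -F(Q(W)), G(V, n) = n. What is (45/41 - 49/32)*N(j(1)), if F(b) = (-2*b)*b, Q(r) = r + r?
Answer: 0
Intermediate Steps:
Q(r) = 2*r
F(b) = -2*b²
j(W) = 8*W² (j(W) = -(-2)*(2*W)² = -(-2)*4*W² = -(-8)*W² = 8*W²)
N(J) = 0 (N(J) = J - J = 0)
(45/41 - 49/32)*N(j(1)) = (45/41 - 49/32)*0 = -569/1312*0 = 0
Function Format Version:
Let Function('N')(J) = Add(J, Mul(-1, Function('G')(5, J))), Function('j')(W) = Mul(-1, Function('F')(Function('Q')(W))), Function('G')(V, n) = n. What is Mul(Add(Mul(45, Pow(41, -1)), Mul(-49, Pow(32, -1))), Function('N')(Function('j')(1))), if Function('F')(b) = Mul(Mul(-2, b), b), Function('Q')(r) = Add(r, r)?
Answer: 0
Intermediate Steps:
Function('Q')(r) = Mul(2, r)
Function('F')(b) = Mul(-2, Pow(b, 2))
Function('j')(W) = Mul(8, Pow(W, 2)) (Function('j')(W) = Mul(-1, Mul(-2, Pow(Mul(2, W), 2))) = Mul(-1, Mul(-2, Mul(4, Pow(W, 2)))) = Mul(-1, Mul(-8, Pow(W, 2))) = Mul(8, Pow(W, 2)))
Function('N')(J) = 0 (Function('N')(J) = Add(J, Mul(-1, J)) = 0)
Mul(Add(Mul(45, Pow(41, -1)), Mul(-49, Pow(32, -1))), Function('N')(Function('j')(1))) = Mul(Add(Mul(45, Pow(41, -1)), Mul(-49, Pow(32, -1))), 0) = Mul(Add(Mul(45, Rational(1, 41)), Mul(-49, Rational(1, 32))), 0) = Mul(Add(Rational(45, 41), Rational(-49, 32)), 0) = Mul(Rational(-569, 1312), 0) = 0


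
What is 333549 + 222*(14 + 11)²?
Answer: 472299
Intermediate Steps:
333549 + 222*(14 + 11)² = 333549 + 222*25² = 333549 + 222*625 = 333549 + 138750 = 472299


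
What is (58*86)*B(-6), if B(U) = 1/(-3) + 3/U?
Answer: -12470/3 ≈ -4156.7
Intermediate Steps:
B(U) = -⅓ + 3/U (B(U) = 1*(-⅓) + 3/U = -⅓ + 3/U)
(58*86)*B(-6) = (58*86)*((⅓)*(9 - 1*(-6))/(-6)) = 4988*((⅓)*(-⅙)*(9 + 6)) = 4988*((⅓)*(-⅙)*15) = 4988*(-⅚) = -12470/3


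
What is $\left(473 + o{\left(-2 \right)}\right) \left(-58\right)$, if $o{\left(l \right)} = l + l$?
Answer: $-27202$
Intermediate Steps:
$o{\left(l \right)} = 2 l$
$\left(473 + o{\left(-2 \right)}\right) \left(-58\right) = \left(473 + 2 \left(-2\right)\right) \left(-58\right) = \left(473 - 4\right) \left(-58\right) = 469 \left(-58\right) = -27202$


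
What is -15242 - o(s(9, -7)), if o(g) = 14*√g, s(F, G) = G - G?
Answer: -15242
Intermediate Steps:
s(F, G) = 0
-15242 - o(s(9, -7)) = -15242 - 14*√0 = -15242 - 14*0 = -15242 - 1*0 = -15242 + 0 = -15242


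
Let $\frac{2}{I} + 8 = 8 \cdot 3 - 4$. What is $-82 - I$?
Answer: $- \frac{493}{6} \approx -82.167$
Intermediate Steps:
$I = \frac{1}{6}$ ($I = \frac{2}{-8 + \left(8 \cdot 3 - 4\right)} = \frac{2}{-8 + \left(24 - 4\right)} = \frac{2}{-8 + 20} = \frac{2}{12} = 2 \cdot \frac{1}{12} = \frac{1}{6} \approx 0.16667$)
$-82 - I = -82 - \frac{1}{6} = - \frac{493}{6}$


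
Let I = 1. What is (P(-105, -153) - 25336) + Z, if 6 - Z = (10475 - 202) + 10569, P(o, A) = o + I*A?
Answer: -46430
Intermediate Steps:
P(o, A) = A + o (P(o, A) = o + 1*A = o + A = A + o)
Z = -20836 (Z = 6 - ((10475 - 202) + 10569) = 6 - (10273 + 10569) = 6 - 1*20842 = 6 - 20842 = -20836)
(P(-105, -153) - 25336) + Z = ((-153 - 105) - 25336) - 20836 = (-258 - 25336) - 20836 = -25594 - 20836 = -46430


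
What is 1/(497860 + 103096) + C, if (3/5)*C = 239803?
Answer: 720555258343/1802868 ≈ 3.9967e+5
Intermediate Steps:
C = 1199015/3 (C = (5/3)*239803 = 1199015/3 ≈ 3.9967e+5)
1/(497860 + 103096) + C = 1/(497860 + 103096) + 1199015/3 = 1/600956 + 1199015/3 = 720555258343/1802868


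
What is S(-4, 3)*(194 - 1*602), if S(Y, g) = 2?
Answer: -816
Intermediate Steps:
S(-4, 3)*(194 - 1*602) = 2*(194 - 1*602) = 2*(194 - 602) = 2*(-408) = -816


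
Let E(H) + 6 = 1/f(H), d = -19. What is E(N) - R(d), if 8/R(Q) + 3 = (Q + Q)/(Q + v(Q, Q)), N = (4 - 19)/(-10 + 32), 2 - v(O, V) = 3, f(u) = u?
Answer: -32/165 ≈ -0.19394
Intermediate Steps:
v(O, V) = -1 (v(O, V) = 2 - 1*3 = 2 - 3 = -1)
N = -15/22 ≈ -0.68182
E(H) = -6 + 1/H
R(Q) = 8/(-3 + 2*Q/(-1 + Q)) (R(Q) = 8/(-3 + (Q + Q)/(Q - 1)) = 8/(-3 + (2*Q)/(-1 + Q)) = 8/(-3 + 2*Q/(-1 + Q)))
E(N) - R(d) = (-6 + 1/(-15/22)) - 8*(1 - 1*(-19))/(-3 - 19) = (-6 - 22/15) - 8*(1 + 19)/(-22) = -112/15 - 8*(-1)*20/22 = -112/15 - 1*(-80/11) = -112/15 + 80/11 = -32/165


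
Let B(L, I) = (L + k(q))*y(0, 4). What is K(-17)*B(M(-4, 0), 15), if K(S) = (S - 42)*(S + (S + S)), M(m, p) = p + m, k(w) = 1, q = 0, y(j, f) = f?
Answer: -36108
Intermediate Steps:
M(m, p) = m + p
B(L, I) = 4 + 4*L (B(L, I) = (L + 1)*4 = (1 + L)*4 = 4 + 4*L)
K(S) = 3*S*(-42 + S) (K(S) = (-42 + S)*(S + 2*S) = (-42 + S)*(3*S) = 3*S*(-42 + S))
K(-17)*B(M(-4, 0), 15) = (3*(-17)*(-42 - 17))*(4 + 4*(-4 + 0)) = (3*(-17)*(-59))*(4 + 4*(-4)) = 3009*(4 - 16) = 3009*(-12) = -36108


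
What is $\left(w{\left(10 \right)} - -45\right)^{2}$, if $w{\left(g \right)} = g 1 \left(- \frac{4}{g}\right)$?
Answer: $1681$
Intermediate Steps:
$w{\left(g \right)} = -4$ ($w{\left(g \right)} = g \left(- \frac{4}{g}\right) = -4$)
$\left(w{\left(10 \right)} - -45\right)^{2} = \left(-4 - -45\right)^{2} = \left(-4 + \left(-5 + 50\right)\right)^{2} = \left(-4 + 45\right)^{2} = 41^{2} = 1681$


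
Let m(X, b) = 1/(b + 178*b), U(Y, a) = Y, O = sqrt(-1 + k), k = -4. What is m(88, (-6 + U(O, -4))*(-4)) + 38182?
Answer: 560435399/14678 + I*sqrt(5)/29356 ≈ 38182.0 + 7.6171e-5*I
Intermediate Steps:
O = I*sqrt(5) (O = sqrt(-1 - 4) = sqrt(-5) = I*sqrt(5) ≈ 2.2361*I)
m(X, b) = 1/(179*b)
m(88, (-6 + U(O, -4))*(-4)) + 38182 = 1/(179*(((-6 + I*sqrt(5))*(-4)))) + 38182 = 1/(179*(24 - 4*I*sqrt(5))) + 38182 = 38182 + 1/(179*(24 - 4*I*sqrt(5)))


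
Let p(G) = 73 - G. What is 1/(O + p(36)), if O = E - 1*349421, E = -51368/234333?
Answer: -234333/81872252240 ≈ -2.8622e-6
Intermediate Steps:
E = -51368/234333 (E = -51368*1/234333 = -51368/234333 ≈ -0.21921)
O = -81880922561/234333 (O = -51368/234333 - 1*349421 = -51368/234333 - 349421 = -81880922561/234333 ≈ -3.4942e+5)
1/(O + p(36)) = 1/(-81880922561/234333 + (73 - 1*36)) = 1/(-81880922561/234333 + (73 - 36)) = 1/(-81880922561/234333 + 37) = 1/(-81872252240/234333) = -234333/81872252240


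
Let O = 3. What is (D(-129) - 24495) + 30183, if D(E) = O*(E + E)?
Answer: 4914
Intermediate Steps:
D(E) = 6*E (D(E) = 3*(E + E) = 3*(2*E) = 6*E)
(D(-129) - 24495) + 30183 = (6*(-129) - 24495) + 30183 = (-774 - 24495) + 30183 = -25269 + 30183 = 4914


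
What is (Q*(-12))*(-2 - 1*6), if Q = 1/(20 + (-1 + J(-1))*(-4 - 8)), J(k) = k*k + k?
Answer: 3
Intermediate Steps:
J(k) = k + k**2 (J(k) = k**2 + k = k + k**2)
Q = 1/32 (Q = 1/(20 + (-1 - (1 - 1))*(-4 - 8)) = 1/(20 + (-1 - 1*0)*(-12)) = 1/(20 + (-1 + 0)*(-12)) = 1/(20 - 1*(-12)) = 1/(20 + 12) = 1/32 ≈ 0.031250)
(Q*(-12))*(-2 - 1*6) = ((1/32)*(-12))*(-2 - 1*6) = -3*(-2 - 6)/8 = -3/8*(-8) = 3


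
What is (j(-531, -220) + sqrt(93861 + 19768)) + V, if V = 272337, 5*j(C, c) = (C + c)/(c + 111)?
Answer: 148424416/545 + sqrt(113629) ≈ 2.7268e+5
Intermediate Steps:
j(C, c) = (C + c)/(5*(111 + c)) (j(C, c) = ((C + c)/(c + 111))/5 = ((C + c)/(111 + c))/5 = (C + c)/(5*(111 + c)))
(j(-531, -220) + sqrt(93861 + 19768)) + V = ((-531 - 220)/(5*(111 - 220)) + sqrt(93861 + 19768)) + 272337 = ((1/5)*(-751)/(-109) + sqrt(113629)) + 272337 = ((1/5)*(-1/109)*(-751) + sqrt(113629)) + 272337 = (751/545 + sqrt(113629)) + 272337 = 148424416/545 + sqrt(113629)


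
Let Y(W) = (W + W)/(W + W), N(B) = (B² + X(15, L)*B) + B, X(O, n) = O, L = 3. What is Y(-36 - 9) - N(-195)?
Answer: -34904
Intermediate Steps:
N(B) = B² + 16*B (N(B) = (B² + 15*B) + B = B² + 16*B)
Y(W) = 1 (Y(W) = (2*W)/((2*W)) = (2*W)*(1/(2*W)) = 1)
Y(-36 - 9) - N(-195) = 1 - (-195)*(16 - 195) = 1 - (-195)*(-179) = 1 - 1*34905 = 1 - 34905 = -34904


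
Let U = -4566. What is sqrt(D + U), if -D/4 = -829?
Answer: 25*I*sqrt(2) ≈ 35.355*I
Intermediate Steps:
D = 3316 (D = -4*(-829) = 3316)
sqrt(D + U) = sqrt(3316 - 4566) = sqrt(-1250) = 25*I*sqrt(2)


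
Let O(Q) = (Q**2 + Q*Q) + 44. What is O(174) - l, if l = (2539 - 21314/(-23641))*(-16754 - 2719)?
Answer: 1170704666585/23641 ≈ 4.9520e+7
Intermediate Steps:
O(Q) = 44 + 2*Q**2 (O(Q) = (Q**2 + Q**2) + 44 = 2*Q**2 + 44 = 44 + 2*Q**2)
l = -1169272116549/23641 (l = (2539 - 21314*(-1/23641))*(-19473) = (2539 + 21314/23641)*(-19473) = (60045813/23641)*(-19473) = -1169272116549/23641 ≈ -4.9460e+7)
O(174) - l = (44 + 2*174**2) - 1*(-1169272116549/23641) = (44 + 2*30276) + 1169272116549/23641 = (44 + 60552) + 1169272116549/23641 = 60596 + 1169272116549/23641 = 1170704666585/23641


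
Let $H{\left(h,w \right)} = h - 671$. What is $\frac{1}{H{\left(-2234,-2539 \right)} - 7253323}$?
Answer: $- \frac{1}{7256228} \approx -1.3781 \cdot 10^{-7}$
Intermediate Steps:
$H{\left(h,w \right)} = -671 + h$ ($H{\left(h,w \right)} = h - 671 = -671 + h$)
$\frac{1}{H{\left(-2234,-2539 \right)} - 7253323} = \frac{1}{\left(-671 - 2234\right) - 7253323} = \frac{1}{-2905 - 7253323} = \frac{1}{-7256228} = - \frac{1}{7256228}$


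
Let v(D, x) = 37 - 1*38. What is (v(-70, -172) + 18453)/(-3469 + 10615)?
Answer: 9226/3573 ≈ 2.5821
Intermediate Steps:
v(D, x) = -1 (v(D, x) = 37 - 38 = -1)
(v(-70, -172) + 18453)/(-3469 + 10615) = (-1 + 18453)/(-3469 + 10615) = 18452/7146 = 18452*(1/7146) = 9226/3573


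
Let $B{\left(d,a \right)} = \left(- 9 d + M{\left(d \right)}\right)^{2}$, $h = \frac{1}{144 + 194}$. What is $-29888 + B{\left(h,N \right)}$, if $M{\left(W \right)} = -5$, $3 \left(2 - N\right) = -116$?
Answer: $- \frac{3411638071}{114244} \approx -29863.0$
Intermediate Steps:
$N = \frac{122}{3}$ ($N = 2 - - \frac{116}{3} = 2 + \frac{116}{3} = \frac{122}{3} \approx 40.667$)
$h = \frac{1}{338} \approx 0.0029586$
$B{\left(d,a \right)} = \left(-5 - 9 d\right)^{2}$ ($B{\left(d,a \right)} = \left(- 9 d - 5\right)^{2} = \left(-5 - 9 d\right)^{2}$)
$-29888 + B{\left(h,N \right)} = -29888 + \left(5 + 9 \cdot \frac{1}{338}\right)^{2} = -29888 + \left(5 + \frac{9}{338}\right)^{2} = -29888 + \left(\frac{1699}{338}\right)^{2} = -29888 + \frac{2886601}{114244} = - \frac{3411638071}{114244}$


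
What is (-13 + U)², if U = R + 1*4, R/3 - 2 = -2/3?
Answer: 25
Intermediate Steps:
R = 4 (R = 6 + 3*(-2/3) = 6 + 3*(-2*⅓) = 6 + 3*(-⅔) = 6 - 2 = 4)
U = 8 (U = 4 + 1*4 = 4 + 4 = 8)
(-13 + U)² = (-13 + 8)² = (-5)² = 25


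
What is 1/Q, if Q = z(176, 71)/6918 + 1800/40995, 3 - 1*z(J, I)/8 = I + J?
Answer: -3151149/750776 ≈ -4.1972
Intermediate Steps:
z(J, I) = 24 - 8*I - 8*J (z(J, I) = 24 - 8*(I + J) = 24 + (-8*I - 8*J) = 24 - 8*I - 8*J)
Q = -750776/3151149 (Q = (24 - 8*71 - 8*176)/6918 + 1800/40995 = (24 - 568 - 1408)*(1/6918) + 1800*(1/40995) = -1952*1/6918 + 40/911 = -976/3459 + 40/911 = -750776/3151149 ≈ -0.23825)
1/Q = 1/(-750776/3151149) = -3151149/750776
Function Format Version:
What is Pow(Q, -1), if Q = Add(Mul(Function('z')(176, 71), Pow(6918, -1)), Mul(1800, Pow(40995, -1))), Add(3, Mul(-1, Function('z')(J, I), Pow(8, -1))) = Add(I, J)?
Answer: Rational(-3151149, 750776) ≈ -4.1972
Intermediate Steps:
Function('z')(J, I) = Add(24, Mul(-8, I), Mul(-8, J)) (Function('z')(J, I) = Add(24, Mul(-8, Add(I, J))) = Add(24, Add(Mul(-8, I), Mul(-8, J))) = Add(24, Mul(-8, I), Mul(-8, J)))
Q = Rational(-750776, 3151149) (Q = Add(Mul(Add(24, Mul(-8, 71), Mul(-8, 176)), Pow(6918, -1)), Mul(1800, Pow(40995, -1))) = Add(Mul(Add(24, -568, -1408), Rational(1, 6918)), Mul(1800, Rational(1, 40995))) = Add(Mul(-1952, Rational(1, 6918)), Rational(40, 911)) = Add(Rational(-976, 3459), Rational(40, 911)) = Rational(-750776, 3151149) ≈ -0.23825)
Pow(Q, -1) = Pow(Rational(-750776, 3151149), -1) = Rational(-3151149, 750776)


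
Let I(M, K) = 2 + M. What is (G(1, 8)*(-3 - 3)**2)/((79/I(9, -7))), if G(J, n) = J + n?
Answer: 3564/79 ≈ 45.114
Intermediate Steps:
(G(1, 8)*(-3 - 3)**2)/((79/I(9, -7))) = ((1 + 8)*(-3 - 3)**2)/((79/(2 + 9))) = (9*(-6)**2)/((79/11)) = (9*36)/((79*(1/11))) = 324/(79/11) = 324*(11/79) = 3564/79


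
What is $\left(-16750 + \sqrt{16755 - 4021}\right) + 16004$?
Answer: $-746 + \sqrt{12734} \approx -633.16$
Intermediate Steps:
$\left(-16750 + \sqrt{16755 - 4021}\right) + 16004 = \left(-16750 + \sqrt{12734}\right) + 16004 = -746 + \sqrt{12734}$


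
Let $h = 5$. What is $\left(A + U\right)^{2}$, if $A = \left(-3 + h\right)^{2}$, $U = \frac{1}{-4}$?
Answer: $\frac{225}{16} \approx 14.063$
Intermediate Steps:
$U = - \frac{1}{4} \approx -0.25$
$A = 4$ ($A = \left(-3 + 5\right)^{2} = 2^{2} = 4$)
$\left(A + U\right)^{2} = \left(4 - \frac{1}{4}\right)^{2} = \left(\frac{15}{4}\right)^{2} = \frac{225}{16}$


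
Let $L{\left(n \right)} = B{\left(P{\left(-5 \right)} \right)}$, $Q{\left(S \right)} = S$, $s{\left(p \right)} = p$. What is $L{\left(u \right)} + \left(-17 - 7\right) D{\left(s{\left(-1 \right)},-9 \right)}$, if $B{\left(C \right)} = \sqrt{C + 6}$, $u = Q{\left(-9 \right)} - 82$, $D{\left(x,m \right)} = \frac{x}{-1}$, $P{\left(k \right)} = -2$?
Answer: $-22$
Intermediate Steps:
$D{\left(x,m \right)} = - x$ ($D{\left(x,m \right)} = x \left(-1\right) = - x$)
$u = -91$ ($u = -9 - 82 = -91$)
$B{\left(C \right)} = \sqrt{6 + C}$
$L{\left(n \right)} = 2$ ($L{\left(n \right)} = \sqrt{6 - 2} = \sqrt{4} = 2$)
$L{\left(u \right)} + \left(-17 - 7\right) D{\left(s{\left(-1 \right)},-9 \right)} = 2 + \left(-17 - 7\right) \left(\left(-1\right) \left(-1\right)\right) = 2 - 24 = -22$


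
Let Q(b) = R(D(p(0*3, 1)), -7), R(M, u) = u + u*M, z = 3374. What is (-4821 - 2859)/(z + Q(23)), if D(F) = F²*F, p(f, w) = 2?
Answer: -7680/3311 ≈ -2.3195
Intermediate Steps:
D(F) = F³
R(M, u) = u + M*u
Q(b) = -63 (Q(b) = -7*(1 + 2³) = -7*(1 + 8) = -7*9 = -63)
(-4821 - 2859)/(z + Q(23)) = (-4821 - 2859)/(3374 - 63) = -7680/3311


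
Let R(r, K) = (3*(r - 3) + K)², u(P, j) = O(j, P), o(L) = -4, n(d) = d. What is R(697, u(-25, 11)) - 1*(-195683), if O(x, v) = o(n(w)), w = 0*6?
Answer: 4513767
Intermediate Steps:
w = 0
O(x, v) = -4
u(P, j) = -4
R(r, K) = (-9 + K + 3*r)² (R(r, K) = (3*(-3 + r) + K)² = ((-9 + 3*r) + K)² = (-9 + K + 3*r)²)
R(697, u(-25, 11)) - 1*(-195683) = (-9 - 4 + 3*697)² - 1*(-195683) = (-9 - 4 + 2091)² + 195683 = 2078² + 195683 = 4318084 + 195683 = 4513767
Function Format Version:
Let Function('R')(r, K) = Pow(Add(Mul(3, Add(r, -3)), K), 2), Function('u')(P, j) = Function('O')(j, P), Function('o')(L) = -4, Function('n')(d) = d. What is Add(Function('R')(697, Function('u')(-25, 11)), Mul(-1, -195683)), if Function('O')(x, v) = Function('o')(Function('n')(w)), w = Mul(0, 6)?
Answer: 4513767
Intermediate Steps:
w = 0
Function('O')(x, v) = -4
Function('u')(P, j) = -4
Function('R')(r, K) = Pow(Add(-9, K, Mul(3, r)), 2) (Function('R')(r, K) = Pow(Add(Mul(3, Add(-3, r)), K), 2) = Pow(Add(Add(-9, Mul(3, r)), K), 2) = Pow(Add(-9, K, Mul(3, r)), 2))
Add(Function('R')(697, Function('u')(-25, 11)), Mul(-1, -195683)) = Add(Pow(Add(-9, -4, Mul(3, 697)), 2), Mul(-1, -195683)) = Add(Pow(Add(-9, -4, 2091), 2), 195683) = Add(Pow(2078, 2), 195683) = Add(4318084, 195683) = 4513767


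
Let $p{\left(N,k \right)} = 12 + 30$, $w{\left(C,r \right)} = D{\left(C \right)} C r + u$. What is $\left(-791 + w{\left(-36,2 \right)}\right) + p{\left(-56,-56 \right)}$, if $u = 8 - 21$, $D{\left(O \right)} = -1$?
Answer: $-690$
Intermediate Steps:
$u = -13$ ($u = 8 - 21 = -13$)
$w{\left(C,r \right)} = -13 - C r$ ($w{\left(C,r \right)} = - C r - 13 = -13 - C r$)
$p{\left(N,k \right)} = 42$
$\left(-791 + w{\left(-36,2 \right)}\right) + p{\left(-56,-56 \right)} = \left(-791 - \left(13 - 72\right)\right) + 42 = \left(-791 + \left(-13 + 72\right)\right) + 42 = \left(-791 + 59\right) + 42 = -732 + 42 = -690$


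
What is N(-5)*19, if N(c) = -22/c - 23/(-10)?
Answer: 1273/10 ≈ 127.30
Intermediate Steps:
N(c) = 23/10 - 22/c (N(c) = -22/c - 23*(-1/10) = -22/c + 23/10 = 23/10 - 22/c)
N(-5)*19 = (23/10 - 22/(-5))*19 = (23/10 - 22*(-1/5))*19 = (23/10 + 22/5)*19 = (67/10)*19 = 1273/10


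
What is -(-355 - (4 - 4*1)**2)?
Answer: 355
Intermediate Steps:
-(-355 - (4 - 4*1)**2) = -(-355 - (4 - 4)**2) = -(-355 - 1*0**2) = -(-355 - 1*0) = -(-355 + 0) = -1*(-355) = 355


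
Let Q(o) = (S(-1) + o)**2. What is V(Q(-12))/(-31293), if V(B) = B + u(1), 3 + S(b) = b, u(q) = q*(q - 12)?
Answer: -245/31293 ≈ -0.0078292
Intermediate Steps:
u(q) = q*(-12 + q)
S(b) = -3 + b
Q(o) = (-4 + o)**2 (Q(o) = ((-3 - 1) + o)**2 = (-4 + o)**2)
V(B) = -11 + B (V(B) = B + 1*(-12 + 1) = B + 1*(-11) = B - 11 = -11 + B)
V(Q(-12))/(-31293) = (-11 + (-4 - 12)**2)/(-31293) = (-11 + (-16)**2)*(-1/31293) = (-11 + 256)*(-1/31293) = 245*(-1/31293) = -245/31293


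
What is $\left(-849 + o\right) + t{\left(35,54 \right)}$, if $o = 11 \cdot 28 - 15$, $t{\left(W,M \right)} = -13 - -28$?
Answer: $-541$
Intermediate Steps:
$t{\left(W,M \right)} = 15$ ($t{\left(W,M \right)} = -13 + 28 = 15$)
$o = 293$ ($o = 308 - 15 = 293$)
$\left(-849 + o\right) + t{\left(35,54 \right)} = \left(-849 + 293\right) + 15 = -556 + 15 = -541$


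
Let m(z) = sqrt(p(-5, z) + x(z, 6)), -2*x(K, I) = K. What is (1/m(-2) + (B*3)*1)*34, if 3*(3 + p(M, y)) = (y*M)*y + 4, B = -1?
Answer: -102 - 17*I*sqrt(66)/11 ≈ -102.0 - 12.555*I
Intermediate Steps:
x(K, I) = -K/2
p(M, y) = -5/3 + M*y**2/3 (p(M, y) = -3 + ((y*M)*y + 4)/3 = -3 + ((M*y)*y + 4)/3 = -3 + (M*y**2 + 4)/3 = -3 + (4 + M*y**2)/3 = -3 + (4/3 + M*y**2/3) = -5/3 + M*y**2/3)
m(z) = sqrt(-5/3 - 5*z**2/3 - z/2) (m(z) = sqrt((-5/3 + (1/3)*(-5)*z**2) - z/2) = sqrt((-5/3 - 5*z**2/3) - z/2) = sqrt(-5/3 - 5*z**2/3 - z/2))
(1/m(-2) + (B*3)*1)*34 = (1/(sqrt(-60 - 60*(-2)**2 - 18*(-2))/6) - 1*3*1)*34 = (1/(sqrt(-60 - 60*4 + 36)/6) - 3*1)*34 = (1/(sqrt(-60 - 240 + 36)/6) - 3)*34 = (1/(sqrt(-264)/6) - 3)*34 = (1/((2*I*sqrt(66))/6) - 3)*34 = (1/(I*sqrt(66)/3) - 3)*34 = (-I*sqrt(66)/22 - 3)*34 = (-3 - I*sqrt(66)/22)*34 = -102 - 17*I*sqrt(66)/11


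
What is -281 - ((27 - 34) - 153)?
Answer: -121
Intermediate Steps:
-281 - ((27 - 34) - 153) = -281 - (-7 - 153) = -281 - 1*(-160) = -281 + 160 = -121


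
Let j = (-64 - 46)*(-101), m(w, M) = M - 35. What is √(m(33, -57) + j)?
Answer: √11018 ≈ 104.97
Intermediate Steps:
m(w, M) = -35 + M
j = 11110 (j = -110*(-101) = 11110)
√(m(33, -57) + j) = √((-35 - 57) + 11110) = √(-92 + 11110) = √11018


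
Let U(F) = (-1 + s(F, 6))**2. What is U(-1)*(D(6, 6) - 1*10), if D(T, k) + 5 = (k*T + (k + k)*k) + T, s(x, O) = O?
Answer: 2475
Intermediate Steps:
D(T, k) = -5 + T + 2*k**2 + T*k (D(T, k) = -5 + ((k*T + (k + k)*k) + T) = -5 + ((T*k + (2*k)*k) + T) = -5 + ((T*k + 2*k**2) + T) = -5 + ((2*k**2 + T*k) + T) = -5 + (T + 2*k**2 + T*k) = -5 + T + 2*k**2 + T*k)
U(F) = 25 (U(F) = (-1 + 6)**2 = 5**2 = 25)
U(-1)*(D(6, 6) - 1*10) = 25*((-5 + 6 + 2*6**2 + 6*6) - 1*10) = 25*((-5 + 6 + 2*36 + 36) - 10) = 25*((-5 + 6 + 72 + 36) - 10) = 25*(109 - 10) = 25*99 = 2475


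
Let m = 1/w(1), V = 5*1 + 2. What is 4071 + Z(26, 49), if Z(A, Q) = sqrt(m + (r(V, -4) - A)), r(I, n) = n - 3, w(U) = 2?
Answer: 4071 + I*sqrt(130)/2 ≈ 4071.0 + 5.7009*I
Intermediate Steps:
V = 7 (V = 5 + 2 = 7)
r(I, n) = -3 + n
m = 1/2 ≈ 0.50000
Z(A, Q) = sqrt(-13/2 - A) (Z(A, Q) = sqrt(1/2 + ((-3 - 4) - A)) = sqrt(1/2 + (-7 - A)) = sqrt(-13/2 - A))
4071 + Z(26, 49) = 4071 + sqrt(-26 - 4*26)/2 = 4071 + sqrt(-26 - 104)/2 = 4071 + sqrt(-130)/2 = 4071 + (I*sqrt(130))/2 = 4071 + I*sqrt(130)/2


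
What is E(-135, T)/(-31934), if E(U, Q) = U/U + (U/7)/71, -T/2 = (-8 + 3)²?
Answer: -181/7935599 ≈ -2.2809e-5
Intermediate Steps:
T = -50 (T = -2*(-8 + 3)² = -2*(-5)² = -2*25 = -50)
E(U, Q) = 1 + U/497 (E(U, Q) = 1 + (U*(⅐))*(1/71) = 1 + (U/7)*(1/71) = 1 + U/497)
E(-135, T)/(-31934) = (1 + (1/497)*(-135))/(-31934) = (1 - 135/497)*(-1/31934) = (362/497)*(-1/31934) = -181/7935599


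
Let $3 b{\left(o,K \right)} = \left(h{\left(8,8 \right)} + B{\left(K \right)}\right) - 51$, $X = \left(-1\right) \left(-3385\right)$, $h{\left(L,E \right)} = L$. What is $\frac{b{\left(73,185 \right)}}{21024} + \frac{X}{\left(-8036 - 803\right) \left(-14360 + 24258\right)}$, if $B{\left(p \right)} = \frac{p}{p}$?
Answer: $- \frac{324001037}{459839146032} \approx -0.0007046$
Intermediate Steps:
$B{\left(p \right)} = 1$
$X = 3385$
$b{\left(o,K \right)} = -14$ ($b{\left(o,K \right)} = \frac{\left(8 + 1\right) - 51}{3} = \frac{9 - 51}{3} = \frac{1}{3} \left(-42\right) = -14$)
$\frac{b{\left(73,185 \right)}}{21024} + \frac{X}{\left(-8036 - 803\right) \left(-14360 + 24258\right)} = - \frac{14}{21024} + \frac{3385}{\left(-8036 - 803\right) \left(-14360 + 24258\right)} = \left(-14\right) \frac{1}{21024} + \frac{3385}{\left(-8839\right) 9898} = - \frac{7}{10512} + \frac{3385}{-87488422} = - \frac{7}{10512} + 3385 \left(- \frac{1}{87488422}\right) = - \frac{7}{10512} - \frac{3385}{87488422} = - \frac{324001037}{459839146032}$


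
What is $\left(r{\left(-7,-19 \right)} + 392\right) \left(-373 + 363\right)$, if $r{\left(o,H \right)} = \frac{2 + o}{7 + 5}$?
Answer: $- \frac{23495}{6} \approx -3915.8$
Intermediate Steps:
$r{\left(o,H \right)} = \frac{1}{6} + \frac{o}{12}$ ($r{\left(o,H \right)} = \frac{2 + o}{12} = \left(2 + o\right) \frac{1}{12} = \frac{1}{6} + \frac{o}{12}$)
$\left(r{\left(-7,-19 \right)} + 392\right) \left(-373 + 363\right) = \left(\left(\frac{1}{6} + \frac{1}{12} \left(-7\right)\right) + 392\right) \left(-373 + 363\right) = \left(\left(\frac{1}{6} - \frac{7}{12}\right) + 392\right) \left(-10\right) = \left(- \frac{5}{12} + 392\right) \left(-10\right) = \frac{4699}{12} \left(-10\right) = - \frac{23495}{6}$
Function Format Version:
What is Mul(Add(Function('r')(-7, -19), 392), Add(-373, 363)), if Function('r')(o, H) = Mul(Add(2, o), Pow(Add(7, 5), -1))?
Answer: Rational(-23495, 6) ≈ -3915.8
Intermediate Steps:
Function('r')(o, H) = Add(Rational(1, 6), Mul(Rational(1, 12), o)) (Function('r')(o, H) = Mul(Add(2, o), Pow(12, -1)) = Mul(Add(2, o), Rational(1, 12)) = Add(Rational(1, 6), Mul(Rational(1, 12), o)))
Mul(Add(Function('r')(-7, -19), 392), Add(-373, 363)) = Mul(Add(Add(Rational(1, 6), Mul(Rational(1, 12), -7)), 392), Add(-373, 363)) = Mul(Add(Add(Rational(1, 6), Rational(-7, 12)), 392), -10) = Mul(Add(Rational(-5, 12), 392), -10) = Mul(Rational(4699, 12), -10) = Rational(-23495, 6)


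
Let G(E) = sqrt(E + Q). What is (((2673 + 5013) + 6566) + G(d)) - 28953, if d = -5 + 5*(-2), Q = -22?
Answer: -14701 + I*sqrt(37) ≈ -14701.0 + 6.0828*I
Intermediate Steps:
d = -15 (d = -5 - 10 = -15)
G(E) = sqrt(-22 + E) (G(E) = sqrt(E - 22) = sqrt(-22 + E))
(((2673 + 5013) + 6566) + G(d)) - 28953 = (((2673 + 5013) + 6566) + sqrt(-22 - 15)) - 28953 = ((7686 + 6566) + sqrt(-37)) - 28953 = (14252 + I*sqrt(37)) - 28953 = -14701 + I*sqrt(37)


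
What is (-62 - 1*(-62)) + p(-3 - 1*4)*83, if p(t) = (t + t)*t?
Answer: 8134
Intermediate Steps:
p(t) = 2*t**2 (p(t) = (2*t)*t = 2*t**2)
(-62 - 1*(-62)) + p(-3 - 1*4)*83 = (-62 - 1*(-62)) + (2*(-3 - 1*4)**2)*83 = (-62 + 62) + (2*(-3 - 4)**2)*83 = 0 + (2*(-7)**2)*83 = 0 + (2*49)*83 = 0 + 98*83 = 0 + 8134 = 8134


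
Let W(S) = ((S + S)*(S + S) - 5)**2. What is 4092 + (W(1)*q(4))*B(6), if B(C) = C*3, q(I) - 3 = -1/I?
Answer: 8283/2 ≈ 4141.5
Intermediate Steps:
q(I) = 3 - 1/I
W(S) = (-5 + 4*S**2)**2 (W(S) = ((2*S)*(2*S) - 5)**2 = (4*S**2 - 5)**2 = (-5 + 4*S**2)**2)
B(C) = 3*C
4092 + (W(1)*q(4))*B(6) = 4092 + ((-5 + 4*1**2)**2*(3 - 1/4))*(3*6) = 4092 + ((-5 + 4*1)**2*(3 - 1*1/4))*18 = 4092 + ((-5 + 4)**2*(3 - 1/4))*18 = 4092 + ((-1)**2*(11/4))*18 = 4092 + (1*(11/4))*18 = 4092 + (11/4)*18 = 4092 + 99/2 = 8283/2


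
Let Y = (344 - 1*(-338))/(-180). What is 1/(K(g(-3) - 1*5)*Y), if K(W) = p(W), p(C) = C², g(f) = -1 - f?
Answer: -10/341 ≈ -0.029326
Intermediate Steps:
K(W) = W²
Y = -341/90 (Y = (344 + 338)*(-1/180) = 682*(-1/180) = -341/90 ≈ -3.7889)
1/(K(g(-3) - 1*5)*Y) = 1/(((-1 - 1*(-3)) - 1*5)²*(-341/90)) = 1/(((-1 + 3) - 5)²*(-341/90)) = 1/((2 - 5)²*(-341/90)) = 1/((-3)²*(-341/90)) = 1/(9*(-341/90)) = 1/(-341/10) = -10/341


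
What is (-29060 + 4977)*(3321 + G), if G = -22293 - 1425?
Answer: 491220951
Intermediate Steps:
G = -23718
(-29060 + 4977)*(3321 + G) = (-29060 + 4977)*(3321 - 23718) = -24083*(-20397) = 491220951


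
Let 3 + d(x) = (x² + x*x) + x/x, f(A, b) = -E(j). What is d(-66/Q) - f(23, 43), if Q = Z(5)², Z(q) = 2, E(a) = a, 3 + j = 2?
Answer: 1083/2 ≈ 541.50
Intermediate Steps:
j = -1 (j = -3 + 2 = -1)
f(A, b) = 1 (f(A, b) = -1*(-1) = 1)
Q = 4 (Q = 2² = 4)
d(x) = -2 + 2*x² (d(x) = -3 + ((x² + x*x) + x/x) = -3 + ((x² + x²) + 1) = -3 + (2*x² + 1) = -3 + (1 + 2*x²) = -2 + 2*x²)
d(-66/Q) - f(23, 43) = (-2 + 2*(-66/4)²) - 1*1 = (-2 + 2*(-66*¼)²) - 1 = (-2 + 2*(-33/2)²) - 1 = (-2 + 2*(1089/4)) - 1 = (-2 + 1089/2) - 1 = 1085/2 - 1 = 1083/2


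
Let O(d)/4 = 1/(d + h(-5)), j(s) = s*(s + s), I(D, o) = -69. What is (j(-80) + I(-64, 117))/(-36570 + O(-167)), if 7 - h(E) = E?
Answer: -1973305/5668354 ≈ -0.34813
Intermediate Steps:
h(E) = 7 - E
j(s) = 2*s² (j(s) = s*(2*s) = 2*s²)
O(d) = 4/(12 + d) (O(d) = 4/(d + (7 - 1*(-5))) = 4/(d + (7 + 5)) = 4/(d + 12) = 4/(12 + d))
(j(-80) + I(-64, 117))/(-36570 + O(-167)) = (2*(-80)² - 69)/(-36570 + 4/(12 - 167)) = (2*6400 - 69)/(-36570 + 4/(-155)) = (12800 - 69)/(-36570 + 4*(-1/155)) = 12731/(-36570 - 4/155) = 12731/(-5668354/155) = 12731*(-155/5668354) = -1973305/5668354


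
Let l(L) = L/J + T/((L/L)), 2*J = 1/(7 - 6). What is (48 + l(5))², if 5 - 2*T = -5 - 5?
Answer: 17161/4 ≈ 4290.3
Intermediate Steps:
J = ½ (J = 1/(2*(7 - 6)) = (½)/1 = (½)*1 = ½ ≈ 0.50000)
T = 15/2 (T = 5/2 - (-5 - 5)/2 = 5/2 - ½*(-10) = 5/2 + 5 = 15/2 ≈ 7.5000)
l(L) = 15/2 + 2*L (l(L) = L/(½) + 15/(2*((L/L))) = L*2 + (15/2)/1 = 2*L + (15/2)*1 = 2*L + 15/2 = 15/2 + 2*L)
(48 + l(5))² = (48 + (15/2 + 2*5))² = (48 + (15/2 + 10))² = (48 + 35/2)² = (131/2)² = 17161/4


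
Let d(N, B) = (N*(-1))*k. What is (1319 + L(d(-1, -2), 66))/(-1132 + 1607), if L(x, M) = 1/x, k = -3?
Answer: 3956/1425 ≈ 2.7761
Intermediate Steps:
d(N, B) = 3*N (d(N, B) = (N*(-1))*(-3) = -N*(-3) = 3*N)
(1319 + L(d(-1, -2), 66))/(-1132 + 1607) = (1319 + 1/(3*(-1)))/(-1132 + 1607) = (1319 + 1/(-3))/475 = (1319 - ⅓)*(1/475) = (3956/3)*(1/475) = 3956/1425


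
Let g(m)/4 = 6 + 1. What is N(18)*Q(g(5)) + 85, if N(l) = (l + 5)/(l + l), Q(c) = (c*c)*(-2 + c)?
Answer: 117973/9 ≈ 13108.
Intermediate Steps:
g(m) = 28 (g(m) = 4*(6 + 1) = 4*7 = 28)
Q(c) = c²*(-2 + c)
N(l) = (5 + l)/(2*l) (N(l) = (5 + l)/((2*l)) = (5 + l)*(1/(2*l)) = (5 + l)/(2*l))
N(18)*Q(g(5)) + 85 = ((½)*(5 + 18)/18)*(28²*(-2 + 28)) + 85 = ((½)*(1/18)*23)*(784*26) + 85 = (23/36)*20384 + 85 = 117208/9 + 85 = 117973/9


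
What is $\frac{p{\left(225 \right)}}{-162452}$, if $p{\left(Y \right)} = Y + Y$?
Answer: $- \frac{225}{81226} \approx -0.00277$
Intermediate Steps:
$p{\left(Y \right)} = 2 Y$
$\frac{p{\left(225 \right)}}{-162452} = \frac{2 \cdot 225}{-162452} = 450 \left(- \frac{1}{162452}\right) = - \frac{225}{81226}$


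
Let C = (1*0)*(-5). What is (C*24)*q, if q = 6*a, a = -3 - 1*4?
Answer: 0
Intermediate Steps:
a = -7 (a = -3 - 4 = -7)
q = -42 (q = 6*(-7) = -42)
C = 0 (C = 0*(-5) = 0)
(C*24)*q = (0*24)*(-42) = 0*(-42) = 0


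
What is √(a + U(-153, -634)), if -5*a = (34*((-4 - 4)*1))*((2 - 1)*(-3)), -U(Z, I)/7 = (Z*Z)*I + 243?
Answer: √2597181945/5 ≈ 10193.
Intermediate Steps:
U(Z, I) = -1701 - 7*I*Z² (U(Z, I) = -7*((Z*Z)*I + 243) = -7*(Z²*I + 243) = -7*(I*Z² + 243) = -7*(243 + I*Z²) = -1701 - 7*I*Z²)
a = -816/5 (a = -34*((-4 - 4)*1)*(2 - 1)*(-3)/5 = -34*(-8*1)*1*(-3)/5 = -34*(-8)*(-3)/5 = -(-272)*(-3)/5 = -⅕*816 = -816/5 ≈ -163.20)
√(a + U(-153, -634)) = √(-816/5 + (-1701 - 7*(-634)*(-153)²)) = √(-816/5 + (-1701 - 7*(-634)*23409)) = √(-816/5 + (-1701 + 103889142)) = √(-816/5 + 103887441) = √(519436389/5) = √2597181945/5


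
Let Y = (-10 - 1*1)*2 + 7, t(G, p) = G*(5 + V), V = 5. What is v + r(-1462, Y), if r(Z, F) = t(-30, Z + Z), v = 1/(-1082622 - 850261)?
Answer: -579864901/1932883 ≈ -300.00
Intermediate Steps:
v = -1/1932883 (v = 1/(-1932883) = -1/1932883 ≈ -5.1736e-7)
t(G, p) = 10*G (t(G, p) = G*(5 + 5) = G*10 = 10*G)
Y = -15 (Y = (-10 - 1)*2 + 7 = -11*2 + 7 = -22 + 7 = -15)
r(Z, F) = -300 (r(Z, F) = 10*(-30) = -300)
v + r(-1462, Y) = -1/1932883 - 300 = -579864901/1932883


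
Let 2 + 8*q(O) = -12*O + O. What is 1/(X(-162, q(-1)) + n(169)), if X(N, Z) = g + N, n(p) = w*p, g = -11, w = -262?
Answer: -1/44451 ≈ -2.2497e-5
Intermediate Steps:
q(O) = -¼ - 11*O/8 (q(O) = -¼ + (-12*O + O)/8 = -¼ + (-11*O)/8 = -¼ - 11*O/8)
n(p) = -262*p
X(N, Z) = -11 + N
1/(X(-162, q(-1)) + n(169)) = 1/((-11 - 162) - 262*169) = 1/(-173 - 44278) = 1/(-44451) = -1/44451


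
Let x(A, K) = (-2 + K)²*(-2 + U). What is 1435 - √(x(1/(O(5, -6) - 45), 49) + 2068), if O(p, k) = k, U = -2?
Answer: 1435 - 12*I*√47 ≈ 1435.0 - 82.268*I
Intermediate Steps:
x(A, K) = -4*(-2 + K)² (x(A, K) = (-2 + K)²*(-2 - 2) = (-2 + K)²*(-4) = -4*(-2 + K)²)
1435 - √(x(1/(O(5, -6) - 45), 49) + 2068) = 1435 - √(-4*(-2 + 49)² + 2068) = 1435 - √(-4*47² + 2068) = 1435 - √(-4*2209 + 2068) = 1435 - √(-8836 + 2068) = 1435 - √(-6768) = 1435 - 12*I*√47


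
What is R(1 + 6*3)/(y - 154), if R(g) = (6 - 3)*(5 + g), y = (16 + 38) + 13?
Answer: -24/29 ≈ -0.82759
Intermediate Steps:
y = 67 (y = 54 + 13 = 67)
R(g) = 15 + 3*g (R(g) = 3*(5 + g) = 15 + 3*g)
R(1 + 6*3)/(y - 154) = (15 + 3*(1 + 6*3))/(67 - 154) = (15 + 3*(1 + 18))/(-87) = -(15 + 3*19)/87 = -(15 + 57)/87 = -1/87*72 = -24/29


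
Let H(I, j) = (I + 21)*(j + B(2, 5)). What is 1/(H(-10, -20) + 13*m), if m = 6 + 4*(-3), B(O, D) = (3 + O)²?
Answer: -1/23 ≈ -0.043478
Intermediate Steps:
m = -6 (m = 6 - 12 = -6)
H(I, j) = (21 + I)*(25 + j) (H(I, j) = (I + 21)*(j + (3 + 2)²) = (21 + I)*(j + 5²) = (21 + I)*(j + 25) = (21 + I)*(25 + j))
1/(H(-10, -20) + 13*m) = 1/((525 + 21*(-20) + 25*(-10) - 10*(-20)) + 13*(-6)) = 1/((525 - 420 - 250 + 200) - 78) = 1/(55 - 78) = 1/(-23) = -1/23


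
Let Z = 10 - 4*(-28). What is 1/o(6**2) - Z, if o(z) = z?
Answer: -4391/36 ≈ -121.97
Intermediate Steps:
Z = 122 (Z = 10 + 112 = 122)
1/o(6**2) - Z = 1/(6**2) - 1*122 = 1/36 - 122 = -4391/36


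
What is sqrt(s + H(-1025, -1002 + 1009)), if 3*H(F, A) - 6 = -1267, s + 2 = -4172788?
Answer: I*sqrt(37558893)/3 ≈ 2042.8*I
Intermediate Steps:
s = -4172790 (s = -2 - 4172788 = -4172790)
H(F, A) = -1261/3 (H(F, A) = 2 + (1/3)*(-1267) = 2 - 1267/3 = -1261/3)
sqrt(s + H(-1025, -1002 + 1009)) = sqrt(-4172790 - 1261/3) = sqrt(-12519631/3) = I*sqrt(37558893)/3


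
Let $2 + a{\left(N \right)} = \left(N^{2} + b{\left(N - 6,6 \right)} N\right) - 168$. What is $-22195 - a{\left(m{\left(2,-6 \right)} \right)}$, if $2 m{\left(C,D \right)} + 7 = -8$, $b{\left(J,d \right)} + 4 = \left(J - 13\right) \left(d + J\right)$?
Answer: $- \frac{164965}{8} \approx -20621.0$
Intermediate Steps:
$b{\left(J,d \right)} = -4 + \left(-13 + J\right) \left(J + d\right)$ ($b{\left(J,d \right)} = -4 + \left(J - 13\right) \left(d + J\right) = -4 + \left(-13 + J\right) \left(J + d\right)$)
$m{\left(C,D \right)} = - \frac{15}{2}$ ($m{\left(C,D \right)} = - \frac{7}{2} + \frac{1}{2} \left(-8\right) = - \frac{7}{2} - 4 = - \frac{15}{2}$)
$a{\left(N \right)} = -170 + N^{2} + N \left(-40 + \left(-6 + N\right)^{2} - 7 N\right)$ ($a{\left(N \right)} = -2 - \left(168 - N^{2} - \left(-4 + \left(N - 6\right)^{2} - 13 \left(N - 6\right) - 78 + \left(N - 6\right) 6\right) N\right) = -2 - \left(168 - N^{2} - \left(-4 + \left(-6 + N\right)^{2} - 13 \left(-6 + N\right) - 78 + \left(-6 + N\right) 6\right) N\right) = -2 - \left(168 - N^{2} - \left(-4 + \left(-6 + N\right)^{2} - \left(-78 + 13 N\right) - 78 + \left(-36 + 6 N\right)\right) N\right) = -2 - \left(168 - N^{2} - \left(-40 + \left(-6 + N\right)^{2} - 7 N\right) N\right) = -2 - \left(168 - N^{2} - N \left(-40 + \left(-6 + N\right)^{2} - 7 N\right)\right) = -2 + \left(-168 + N^{2} + N \left(-40 + \left(-6 + N\right)^{2} - 7 N\right)\right) = -170 + N^{2} + N \left(-40 + \left(-6 + N\right)^{2} - 7 N\right)$)
$-22195 - a{\left(m{\left(2,-6 \right)} \right)} = -22195 - \left(-170 + \left(- \frac{15}{2}\right)^{3} - 18 \left(- \frac{15}{2}\right)^{2} - -30\right) = -22195 - \left(-170 - \frac{3375}{8} - \frac{2025}{2} + 30\right) = -22195 - - \frac{12595}{8} = -22195 + \frac{12595}{8} = - \frac{164965}{8}$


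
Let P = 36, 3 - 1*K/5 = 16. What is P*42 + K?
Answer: 1447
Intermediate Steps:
K = -65 (K = 15 - 5*16 = 15 - 80 = -65)
P*42 + K = 36*42 - 65 = 1512 - 65 = 1447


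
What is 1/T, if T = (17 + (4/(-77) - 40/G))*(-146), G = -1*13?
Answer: -1001/2926570 ≈ -0.00034204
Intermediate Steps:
G = -13
T = -2926570/1001 (T = (17 + (4/(-77) - 40/(-13)))*(-146) = (17 + (4*(-1/77) - 40*(-1/13)))*(-146) = (17 + (-4/77 + 40/13))*(-146) = (17 + 3028/1001)*(-146) = (20045/1001)*(-146) = -2926570/1001 ≈ -2923.6)
1/T = 1/(-2926570/1001) = -1001/2926570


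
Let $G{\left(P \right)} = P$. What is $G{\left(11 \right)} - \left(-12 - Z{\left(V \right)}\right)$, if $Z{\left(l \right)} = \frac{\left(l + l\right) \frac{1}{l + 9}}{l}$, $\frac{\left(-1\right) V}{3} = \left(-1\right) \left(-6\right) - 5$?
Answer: $\frac{70}{3} \approx 23.333$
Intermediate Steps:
$V = -3$ ($V = - 3 \left(\left(-1\right) \left(-6\right) - 5\right) = - 3 \left(6 - 5\right) = \left(-3\right) 1 = -3$)
$Z{\left(l \right)} = \frac{2}{9 + l}$ ($Z{\left(l \right)} = \frac{2 l \frac{1}{9 + l}}{l} = \frac{2}{9 + l}$)
$G{\left(11 \right)} - \left(-12 - Z{\left(V \right)}\right) = 11 - \left(-12 - \frac{2}{9 - 3}\right) = 11 - \left(-12 - \frac{1}{3}\right) = 11 + \left(\left(2 \cdot \frac{1}{6} + 31\right) - 19\right) = 11 + \left(\left(\frac{1}{3} + 31\right) - 19\right) = 11 + \left(\frac{94}{3} - 19\right) = 11 + \frac{37}{3} = \frac{70}{3}$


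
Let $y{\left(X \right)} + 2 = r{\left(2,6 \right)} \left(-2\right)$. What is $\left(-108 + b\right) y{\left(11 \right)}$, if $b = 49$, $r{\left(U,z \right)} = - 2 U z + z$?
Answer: $-2006$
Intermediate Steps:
$r{\left(U,z \right)} = z - 2 U z$ ($r{\left(U,z \right)} = - 2 U z + z = z - 2 U z$)
$y{\left(X \right)} = 34$ ($y{\left(X \right)} = -2 + 6 \left(1 - 4\right) \left(-2\right) = -2 + 6 \left(-3\right) \left(-2\right) = -2 - -36 = -2 + 36 = 34$)
$\left(-108 + b\right) y{\left(11 \right)} = \left(-108 + 49\right) 34 = \left(-59\right) 34 = -2006$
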